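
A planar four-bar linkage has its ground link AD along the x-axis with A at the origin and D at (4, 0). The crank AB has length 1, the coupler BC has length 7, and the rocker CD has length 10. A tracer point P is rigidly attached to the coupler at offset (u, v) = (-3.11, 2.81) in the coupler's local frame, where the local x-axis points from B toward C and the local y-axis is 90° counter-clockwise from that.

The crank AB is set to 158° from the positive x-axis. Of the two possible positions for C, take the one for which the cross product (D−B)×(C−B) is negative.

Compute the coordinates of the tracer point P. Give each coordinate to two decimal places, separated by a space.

2.99 1.87

A=(0,0), D=(4.00,0)
B = A + 1.00·(cos158°, sin158°) = (-0.9272, 0.3746)
|BD| = 4.9414
circle(B,7.00) ∩ circle(D,10.00): a=-2.6898, h=6.4626
  candidates: C₊=(-3.1193,7.0225) cross=31.934; C₋=(-4.0991,-5.8655) cross=-31.934
  mode - wants cross < 0 → take C=(-4.0991,-5.8655) (cross=-31.934)
ex = (C−B)/|BC| = (-0.4531,-0.8914); ey = (0.8914,-0.4531)
P = B + -3.11·ex + 2.81·ey = (2.9870,1.8737)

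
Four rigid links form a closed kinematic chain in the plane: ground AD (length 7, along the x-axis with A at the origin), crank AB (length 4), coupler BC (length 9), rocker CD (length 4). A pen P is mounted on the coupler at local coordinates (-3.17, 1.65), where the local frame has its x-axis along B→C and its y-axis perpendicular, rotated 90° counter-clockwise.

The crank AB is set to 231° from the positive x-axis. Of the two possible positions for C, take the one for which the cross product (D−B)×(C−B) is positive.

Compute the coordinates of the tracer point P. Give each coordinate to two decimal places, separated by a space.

-5.98 -3.98

A=(0,0), D=(7.00,0)
B = A + 4.00·(cos231°, sin231°) = (-2.5173, -3.1086)
|BD| = 10.0121
circle(B,9.00) ∩ circle(D,4.00): a=8.2521, h=3.5920
  candidates: C₊=(4.2118,2.8680) cross=35.963; C₋=(6.4423,-3.9609) cross=-35.963
  mode + wants cross > 0 → take C=(4.2118,2.8680) (cross=35.963)
ex = (C−B)/|BC| = (0.7477,0.6641); ey = (-0.6641,0.7477)
P = B + -3.17·ex + 1.65·ey = (-5.9831,-3.9800)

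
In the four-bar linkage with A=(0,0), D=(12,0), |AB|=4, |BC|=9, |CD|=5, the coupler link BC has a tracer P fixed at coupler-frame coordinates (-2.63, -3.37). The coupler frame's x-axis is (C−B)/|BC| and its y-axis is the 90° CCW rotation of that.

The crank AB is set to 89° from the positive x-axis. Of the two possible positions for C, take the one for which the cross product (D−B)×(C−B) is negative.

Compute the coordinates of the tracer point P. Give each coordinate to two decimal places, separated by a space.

-4.07 2.92

A=(0,0), D=(12.00,0)
B = A + 4.00·(cos89°, sin89°) = (0.0698, 3.9994)
|BD| = 12.5827
circle(B,9.00) ∩ circle(D,5.00): a=8.5166, h=2.9098
  candidates: C₊=(9.0697,4.0513) cross=36.613; C₋=(7.2199,-1.4665) cross=-36.613
  mode - wants cross < 0 → take C=(7.2199,-1.4665) (cross=-36.613)
ex = (C−B)/|BC| = (0.7945,-0.6073); ey = (0.6073,0.7945)
P = B + -2.63·ex + -3.37·ey = (-4.0663,2.9193)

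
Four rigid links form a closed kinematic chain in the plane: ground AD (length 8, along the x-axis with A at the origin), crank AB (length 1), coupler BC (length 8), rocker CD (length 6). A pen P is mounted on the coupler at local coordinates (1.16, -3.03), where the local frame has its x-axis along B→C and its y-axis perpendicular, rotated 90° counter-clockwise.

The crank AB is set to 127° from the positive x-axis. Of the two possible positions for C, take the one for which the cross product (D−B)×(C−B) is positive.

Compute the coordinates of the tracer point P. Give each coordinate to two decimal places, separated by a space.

A=(0,0), D=(8.00,0)
B = A + 1.00·(cos127°, sin127°) = (-0.6018, 0.7986)
|BD| = 8.6388
circle(B,8.00) ∩ circle(D,6.00): a=5.9400, h=5.3588
  candidates: C₊=(5.8082,5.5853) cross=46.293; C₋=(4.8173,-5.0863) cross=-46.293
  mode + wants cross > 0 → take C=(5.8082,5.5853) (cross=46.293)
ex = (C−B)/|BC| = (0.8012,0.5983); ey = (-0.5983,0.8012)
P = B + 1.16·ex + -3.03·ey = (2.1406,-0.9351)

2.14 -0.94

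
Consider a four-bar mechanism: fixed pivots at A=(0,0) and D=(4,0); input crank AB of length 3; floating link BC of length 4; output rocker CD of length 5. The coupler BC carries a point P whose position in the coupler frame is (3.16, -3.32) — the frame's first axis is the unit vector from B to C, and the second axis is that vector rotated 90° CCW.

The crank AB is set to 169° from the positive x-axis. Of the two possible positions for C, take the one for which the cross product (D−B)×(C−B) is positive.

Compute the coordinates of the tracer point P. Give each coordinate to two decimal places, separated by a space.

1.61 0.07

A=(0,0), D=(4.00,0)
B = A + 3.00·(cos169°, sin169°) = (-2.9449, 0.5724)
|BD| = 6.9684
circle(B,4.00) ∩ circle(D,5.00): a=2.8384, h=2.8184
  candidates: C₊=(0.1155,3.1481) cross=19.640; C₋=(-0.3475,-2.4696) cross=-19.640
  mode + wants cross > 0 → take C=(0.1155,3.1481) (cross=19.640)
ex = (C−B)/|BC| = (0.7651,0.6439); ey = (-0.6439,0.7651)
P = B + 3.16·ex + -3.32·ey = (1.6106,0.0671)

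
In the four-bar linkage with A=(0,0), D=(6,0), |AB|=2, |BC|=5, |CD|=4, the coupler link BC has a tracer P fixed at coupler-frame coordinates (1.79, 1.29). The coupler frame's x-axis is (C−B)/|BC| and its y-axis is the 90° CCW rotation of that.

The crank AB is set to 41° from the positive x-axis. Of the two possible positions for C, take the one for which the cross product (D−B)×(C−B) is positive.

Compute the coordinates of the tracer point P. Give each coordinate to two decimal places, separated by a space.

2.33 3.36

A=(0,0), D=(6.00,0)
B = A + 2.00·(cos41°, sin41°) = (1.5094, 1.3121)
|BD| = 4.6784
circle(B,5.00) ∩ circle(D,4.00): a=3.3011, h=3.7554
  candidates: C₊=(5.7312,3.9910) cross=17.569; C₋=(3.6247,-3.2184) cross=-17.569
  mode + wants cross > 0 → take C=(5.7312,3.9910) (cross=17.569)
ex = (C−B)/|BC| = (0.8444,0.5358); ey = (-0.5358,0.8444)
P = B + 1.79·ex + 1.29·ey = (2.3297,3.3604)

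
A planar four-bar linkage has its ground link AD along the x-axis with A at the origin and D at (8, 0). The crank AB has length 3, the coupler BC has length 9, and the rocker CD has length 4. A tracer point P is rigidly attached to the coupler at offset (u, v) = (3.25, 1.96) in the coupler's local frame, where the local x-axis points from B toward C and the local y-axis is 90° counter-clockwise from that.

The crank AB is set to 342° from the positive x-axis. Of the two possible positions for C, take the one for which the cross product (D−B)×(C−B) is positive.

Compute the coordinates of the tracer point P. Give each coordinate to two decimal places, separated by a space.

A=(0,0), D=(8.00,0)
B = A + 3.00·(cos342°, sin342°) = (2.8532, -0.9271)
|BD| = 5.2297
circle(B,9.00) ∩ circle(D,4.00): a=8.8294, h=1.7441
  candidates: C₊=(11.2335,2.3546) cross=9.121; C₋=(11.8519,-1.0784) cross=-9.121
  mode + wants cross > 0 → take C=(11.2335,2.3546) (cross=9.121)
ex = (C−B)/|BC| = (0.9312,0.3646); ey = (-0.3646,0.9312)
P = B + 3.25·ex + 1.96·ey = (5.1647,2.0831)

5.16 2.08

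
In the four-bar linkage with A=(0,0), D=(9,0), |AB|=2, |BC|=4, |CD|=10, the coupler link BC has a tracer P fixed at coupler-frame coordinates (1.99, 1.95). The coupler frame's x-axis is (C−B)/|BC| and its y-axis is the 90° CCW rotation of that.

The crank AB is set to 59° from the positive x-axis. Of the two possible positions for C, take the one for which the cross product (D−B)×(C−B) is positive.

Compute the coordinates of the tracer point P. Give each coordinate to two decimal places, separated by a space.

-1.04 3.58

A=(0,0), D=(9.00,0)
B = A + 2.00·(cos59°, sin59°) = (1.0301, 1.7143)
|BD| = 8.1522
circle(B,4.00) ∩ circle(D,10.00): a=-1.0759, h=3.8526
  candidates: C₊=(0.7884,5.7070) cross=31.407; C₋=(-0.8319,-1.8259) cross=-31.407
  mode + wants cross > 0 → take C=(0.7884,5.7070) (cross=31.407)
ex = (C−B)/|BC| = (-0.0604,0.9982); ey = (-0.9982,-0.0604)
P = B + 1.99·ex + 1.95·ey = (-1.0366,3.5829)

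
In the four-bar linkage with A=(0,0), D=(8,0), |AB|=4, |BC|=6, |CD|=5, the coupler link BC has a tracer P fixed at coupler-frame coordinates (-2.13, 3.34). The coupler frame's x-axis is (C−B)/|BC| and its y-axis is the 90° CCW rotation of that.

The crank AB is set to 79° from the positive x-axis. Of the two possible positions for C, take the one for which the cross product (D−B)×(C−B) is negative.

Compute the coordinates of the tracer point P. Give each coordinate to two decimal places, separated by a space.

A=(0,0), D=(8.00,0)
B = A + 4.00·(cos79°, sin79°) = (0.7632, 3.9265)
|BD| = 8.2334
circle(B,6.00) ∩ circle(D,5.00): a=4.7847, h=3.6203
  candidates: C₊=(6.6953,4.8268) cross=29.807; C₋=(3.2422,-1.5374) cross=-29.807
  mode - wants cross < 0 → take C=(3.2422,-1.5374) (cross=-29.807)
ex = (C−B)/|BC| = (0.4132,-0.9107); ey = (0.9107,0.4132)
P = B + -2.13·ex + 3.34·ey = (2.9248,7.2462)

2.92 7.25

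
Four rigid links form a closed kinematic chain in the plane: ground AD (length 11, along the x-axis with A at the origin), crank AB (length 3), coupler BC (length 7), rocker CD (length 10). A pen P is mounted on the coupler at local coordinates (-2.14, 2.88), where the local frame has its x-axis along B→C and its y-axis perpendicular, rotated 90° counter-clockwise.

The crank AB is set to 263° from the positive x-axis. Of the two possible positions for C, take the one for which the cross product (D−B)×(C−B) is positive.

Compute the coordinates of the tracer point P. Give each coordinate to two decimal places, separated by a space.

-3.75 -4.17

A=(0,0), D=(11.00,0)
B = A + 3.00·(cos263°, sin263°) = (-0.3656, -2.9776)
|BD| = 11.7492
circle(B,7.00) ∩ circle(D,10.00): a=3.7042, h=5.9396
  candidates: C₊=(1.7124,3.7068) cross=69.785; C₋=(4.7230,-7.7845) cross=-69.785
  mode + wants cross > 0 → take C=(1.7124,3.7068) (cross=69.785)
ex = (C−B)/|BC| = (0.2969,0.9549); ey = (-0.9549,0.2969)
P = B + -2.14·ex + 2.88·ey = (-3.7511,-4.1662)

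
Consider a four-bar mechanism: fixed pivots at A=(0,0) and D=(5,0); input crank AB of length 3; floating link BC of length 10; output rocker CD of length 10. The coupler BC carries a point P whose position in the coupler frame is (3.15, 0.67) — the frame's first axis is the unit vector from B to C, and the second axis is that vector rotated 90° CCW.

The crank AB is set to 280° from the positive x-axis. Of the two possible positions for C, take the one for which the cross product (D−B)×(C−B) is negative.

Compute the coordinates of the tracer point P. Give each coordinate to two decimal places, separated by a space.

3.34 -4.52

A=(0,0), D=(5.00,0)
B = A + 3.00·(cos280°, sin280°) = (0.5209, -2.9544)
|BD| = 5.3657
circle(B,10.00) ∩ circle(D,10.00): a=2.6828, h=9.6334
  candidates: C₊=(-2.5438,6.5644) cross=51.690; C₋=(8.0648,-9.5188) cross=-51.690
  mode - wants cross < 0 → take C=(8.0648,-9.5188) (cross=-51.690)
ex = (C−B)/|BC| = (0.7544,-0.6564); ey = (0.6564,0.7544)
P = B + 3.15·ex + 0.67·ey = (3.3371,-4.5168)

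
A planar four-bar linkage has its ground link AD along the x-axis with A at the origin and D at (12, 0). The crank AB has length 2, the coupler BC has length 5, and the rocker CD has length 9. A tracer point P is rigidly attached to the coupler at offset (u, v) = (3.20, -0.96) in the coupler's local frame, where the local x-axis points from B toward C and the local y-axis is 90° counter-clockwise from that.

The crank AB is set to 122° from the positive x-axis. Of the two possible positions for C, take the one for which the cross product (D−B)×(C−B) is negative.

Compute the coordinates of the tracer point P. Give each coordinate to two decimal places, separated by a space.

1.04 -0.90

A=(0,0), D=(12.00,0)
B = A + 2.00·(cos122°, sin122°) = (-1.0598, 1.6961)
|BD| = 13.1695
circle(B,5.00) ∩ circle(D,9.00): a=4.4586, h=2.2629
  candidates: C₊=(3.6531,3.3659) cross=29.801; C₋=(3.0702,-1.1222) cross=-29.801
  mode - wants cross < 0 → take C=(3.0702,-1.1222) (cross=-29.801)
ex = (C−B)/|BC| = (0.8260,-0.5636); ey = (0.5636,0.8260)
P = B + 3.20·ex + -0.96·ey = (1.0423,-0.9006)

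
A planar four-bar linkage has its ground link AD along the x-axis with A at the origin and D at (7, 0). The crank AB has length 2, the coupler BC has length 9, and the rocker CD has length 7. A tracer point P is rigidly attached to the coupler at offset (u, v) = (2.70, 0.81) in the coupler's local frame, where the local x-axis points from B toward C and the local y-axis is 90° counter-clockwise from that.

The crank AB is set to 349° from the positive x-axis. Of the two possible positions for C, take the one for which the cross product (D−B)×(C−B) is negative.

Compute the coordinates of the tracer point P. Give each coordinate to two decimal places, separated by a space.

A=(0,0), D=(7.00,0)
B = A + 2.00·(cos349°, sin349°) = (1.9633, -0.3816)
|BD| = 5.0512
circle(B,9.00) ∩ circle(D,7.00): a=5.6932, h=6.9705
  candidates: C₊=(7.1135,6.9991) cross=35.209; C₋=(8.1668,-6.9021) cross=-35.209
  mode - wants cross < 0 → take C=(8.1668,-6.9021) (cross=-35.209)
ex = (C−B)/|BC| = (0.6893,-0.7245); ey = (0.7245,0.6893)
P = B + 2.70·ex + 0.81·ey = (4.4112,-1.7794)

4.41 -1.78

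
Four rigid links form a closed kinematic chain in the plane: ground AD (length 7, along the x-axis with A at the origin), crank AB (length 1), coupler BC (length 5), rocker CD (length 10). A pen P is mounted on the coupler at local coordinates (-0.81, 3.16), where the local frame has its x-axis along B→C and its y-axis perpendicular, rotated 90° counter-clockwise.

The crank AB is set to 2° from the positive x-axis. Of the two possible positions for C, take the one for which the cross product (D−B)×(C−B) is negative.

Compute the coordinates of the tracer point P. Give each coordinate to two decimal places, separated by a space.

A=(0,0), D=(7.00,0)
B = A + 1.00·(cos2°, sin2°) = (0.9994, 0.0349)
|BD| = 6.0007
circle(B,5.00) ∩ circle(D,10.00): a=-3.2489, h=3.8006
  candidates: C₊=(-2.2274,3.8543) cross=22.806; C₋=(-2.2716,-3.7467) cross=-22.806
  mode - wants cross < 0 → take C=(-2.2716,-3.7467) (cross=-22.806)
ex = (C−B)/|BC| = (-0.6542,-0.7563); ey = (0.7563,-0.6542)
P = B + -0.81·ex + 3.16·ey = (3.9193,-1.4197)

3.92 -1.42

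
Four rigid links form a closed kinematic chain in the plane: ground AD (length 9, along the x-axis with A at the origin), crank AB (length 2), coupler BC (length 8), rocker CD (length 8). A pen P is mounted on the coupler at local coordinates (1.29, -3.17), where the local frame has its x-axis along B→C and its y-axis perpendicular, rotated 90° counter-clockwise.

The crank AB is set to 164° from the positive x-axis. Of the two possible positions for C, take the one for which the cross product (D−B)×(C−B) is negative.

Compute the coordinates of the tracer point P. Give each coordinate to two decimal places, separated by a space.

A=(0,0), D=(9.00,0)
B = A + 2.00·(cos164°, sin164°) = (-1.9225, 0.5513)
|BD| = 10.9364
circle(B,8.00) ∩ circle(D,8.00): a=5.4682, h=5.8394
  candidates: C₊=(3.8331,6.1076) cross=63.862; C₋=(3.2444,-5.5563) cross=-63.862
  mode - wants cross < 0 → take C=(3.2444,-5.5563) (cross=-63.862)
ex = (C−B)/|BC| = (0.6459,-0.7635); ey = (0.7635,0.6459)
P = B + 1.29·ex + -3.17·ey = (-3.5095,-2.4810)

-3.51 -2.48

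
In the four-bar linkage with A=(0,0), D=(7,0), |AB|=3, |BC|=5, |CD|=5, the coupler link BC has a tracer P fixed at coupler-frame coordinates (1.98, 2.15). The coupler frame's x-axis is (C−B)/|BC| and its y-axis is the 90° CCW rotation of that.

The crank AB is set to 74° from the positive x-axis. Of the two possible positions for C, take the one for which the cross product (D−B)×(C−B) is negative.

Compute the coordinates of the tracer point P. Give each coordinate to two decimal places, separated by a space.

A=(0,0), D=(7.00,0)
B = A + 3.00·(cos74°, sin74°) = (0.8269, 2.8838)
|BD| = 6.8135
circle(B,5.00) ∩ circle(D,5.00): a=3.4067, h=3.6598
  candidates: C₊=(5.4625,4.7577) cross=24.936; C₋=(2.3644,-1.8739) cross=-24.936
  mode - wants cross < 0 → take C=(2.3644,-1.8739) (cross=-24.936)
ex = (C−B)/|BC| = (0.3075,-0.9515); ey = (0.9515,0.3075)
P = B + 1.98·ex + 2.15·ey = (3.4816,1.6609)

3.48 1.66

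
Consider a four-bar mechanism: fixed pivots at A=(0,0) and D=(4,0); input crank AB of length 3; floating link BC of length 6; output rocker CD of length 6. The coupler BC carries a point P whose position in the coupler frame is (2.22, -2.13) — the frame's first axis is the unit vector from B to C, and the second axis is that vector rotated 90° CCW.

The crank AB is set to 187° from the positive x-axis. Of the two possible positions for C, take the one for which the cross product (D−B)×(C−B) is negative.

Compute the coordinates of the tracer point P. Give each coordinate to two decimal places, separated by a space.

A=(0,0), D=(4.00,0)
B = A + 3.00·(cos187°, sin187°) = (-2.9776, -0.3656)
|BD| = 6.9872
circle(B,6.00) ∩ circle(D,6.00): a=3.4936, h=4.8780
  candidates: C₊=(0.2559,4.6885) cross=34.083; C₋=(0.7664,-5.0541) cross=-34.083
  mode - wants cross < 0 → take C=(0.7664,-5.0541) (cross=-34.083)
ex = (C−B)/|BC| = (0.6240,-0.7814); ey = (0.7814,0.6240)
P = B + 2.22·ex + -2.13·ey = (-3.2568,-3.4295)

-3.26 -3.43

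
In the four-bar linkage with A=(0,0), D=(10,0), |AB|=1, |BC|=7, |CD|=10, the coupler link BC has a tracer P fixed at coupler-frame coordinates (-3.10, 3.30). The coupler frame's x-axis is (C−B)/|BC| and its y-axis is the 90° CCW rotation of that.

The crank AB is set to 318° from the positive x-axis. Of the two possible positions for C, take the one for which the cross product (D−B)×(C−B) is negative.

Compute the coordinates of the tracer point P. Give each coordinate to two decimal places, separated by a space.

2.80 3.37

A=(0,0), D=(10.00,0)
B = A + 1.00·(cos318°, sin318°) = (0.7431, -0.6691)
|BD| = 9.2810
circle(B,7.00) ∩ circle(D,10.00): a=1.8930, h=6.7392
  candidates: C₊=(2.1453,6.1890) cross=62.546; C₋=(3.1170,-7.2543) cross=-62.546
  mode - wants cross < 0 → take C=(3.1170,-7.2543) (cross=-62.546)
ex = (C−B)/|BC| = (0.3391,-0.9407); ey = (0.9407,0.3391)
P = B + -3.10·ex + 3.30·ey = (2.7963,3.3663)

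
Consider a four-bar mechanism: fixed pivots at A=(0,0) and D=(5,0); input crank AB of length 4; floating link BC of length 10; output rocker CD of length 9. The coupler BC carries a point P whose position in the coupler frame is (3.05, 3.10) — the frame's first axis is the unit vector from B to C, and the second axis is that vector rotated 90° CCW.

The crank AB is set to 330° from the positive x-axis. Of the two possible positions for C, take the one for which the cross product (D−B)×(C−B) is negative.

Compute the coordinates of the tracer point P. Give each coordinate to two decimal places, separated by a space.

6.88 0.69

A=(0,0), D=(5.00,0)
B = A + 4.00·(cos330°, sin330°) = (3.4641, -2.0000)
|BD| = 2.5217
circle(B,10.00) ∩ circle(D,9.00): a=5.0281, h=8.6439
  candidates: C₊=(-0.3290,7.2527) cross=21.797; C₋=(13.3822,-3.2769) cross=-21.797
  mode - wants cross < 0 → take C=(13.3822,-3.2769) (cross=-21.797)
ex = (C−B)/|BC| = (0.9918,-0.1277); ey = (0.1277,0.9918)
P = B + 3.05·ex + 3.10·ey = (6.8850,0.6852)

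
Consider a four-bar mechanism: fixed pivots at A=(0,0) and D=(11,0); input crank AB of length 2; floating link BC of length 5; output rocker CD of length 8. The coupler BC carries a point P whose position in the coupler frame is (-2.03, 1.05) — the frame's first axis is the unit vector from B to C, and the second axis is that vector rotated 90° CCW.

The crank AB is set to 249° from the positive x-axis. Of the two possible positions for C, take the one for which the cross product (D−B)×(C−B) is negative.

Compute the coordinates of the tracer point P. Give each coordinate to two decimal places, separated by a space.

A=(0,0), D=(11.00,0)
B = A + 2.00·(cos249°, sin249°) = (-0.7167, -1.8672)
|BD| = 11.8646
circle(B,5.00) ∩ circle(D,8.00): a=4.2887, h=2.5704
  candidates: C₊=(3.1141,1.3461) cross=30.496; C₋=(3.9231,-3.7306) cross=-30.496
  mode - wants cross < 0 → take C=(3.9231,-3.7306) (cross=-30.496)
ex = (C−B)/|BC| = (0.9280,-0.3727); ey = (0.3727,0.9280)
P = B + -2.03·ex + 1.05·ey = (-2.2092,-0.1363)

-2.21 -0.14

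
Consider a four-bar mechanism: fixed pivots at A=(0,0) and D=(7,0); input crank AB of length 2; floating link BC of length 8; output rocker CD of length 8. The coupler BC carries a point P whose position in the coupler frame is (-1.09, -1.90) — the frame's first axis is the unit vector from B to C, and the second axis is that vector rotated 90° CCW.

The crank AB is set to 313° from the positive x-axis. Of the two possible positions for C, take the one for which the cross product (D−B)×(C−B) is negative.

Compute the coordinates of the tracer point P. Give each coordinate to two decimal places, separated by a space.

A=(0,0), D=(7.00,0)
B = A + 2.00·(cos313°, sin313°) = (1.3640, -1.4627)
|BD| = 5.8227
circle(B,8.00) ∩ circle(D,8.00): a=2.9114, h=7.4514
  candidates: C₊=(2.3101,6.4811) cross=43.388; C₋=(6.0539,-7.9439) cross=-43.388
  mode - wants cross < 0 → take C=(6.0539,-7.9439) (cross=-43.388)
ex = (C−B)/|BC| = (0.5862,-0.8101); ey = (0.8101,0.5862)
P = B + -1.09·ex + -1.90·ey = (-0.8143,-1.6935)

-0.81 -1.69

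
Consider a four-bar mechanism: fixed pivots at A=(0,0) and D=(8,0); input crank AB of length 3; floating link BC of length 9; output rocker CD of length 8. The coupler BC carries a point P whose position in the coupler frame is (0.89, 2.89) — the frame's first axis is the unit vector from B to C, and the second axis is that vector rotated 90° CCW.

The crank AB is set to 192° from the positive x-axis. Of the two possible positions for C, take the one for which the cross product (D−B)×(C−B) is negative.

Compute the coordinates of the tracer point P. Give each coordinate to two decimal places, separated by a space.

A=(0,0), D=(8.00,0)
B = A + 3.00·(cos192°, sin192°) = (-2.9344, -0.6237)
|BD| = 10.9522
circle(B,9.00) ∩ circle(D,8.00): a=6.2522, h=6.4738
  candidates: C₊=(2.9389,6.1956) cross=70.902; C₋=(3.6763,-6.7309) cross=-70.902
  mode - wants cross < 0 → take C=(3.6763,-6.7309) (cross=-70.902)
ex = (C−B)/|BC| = (0.7345,-0.6786); ey = (0.6786,0.7345)
P = B + 0.89·ex + 2.89·ey = (-0.3196,0.8951)

-0.32 0.90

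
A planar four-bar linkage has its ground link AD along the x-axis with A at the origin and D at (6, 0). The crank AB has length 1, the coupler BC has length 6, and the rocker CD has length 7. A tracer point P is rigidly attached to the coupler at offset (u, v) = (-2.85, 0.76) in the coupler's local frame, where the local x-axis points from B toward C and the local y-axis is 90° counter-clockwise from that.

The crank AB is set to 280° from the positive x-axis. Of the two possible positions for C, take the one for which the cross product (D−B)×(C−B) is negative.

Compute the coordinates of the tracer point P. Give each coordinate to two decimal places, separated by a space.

A=(0,0), D=(6.00,0)
B = A + 1.00·(cos280°, sin280°) = (0.1736, -0.9848)
|BD| = 5.9090
circle(B,6.00) ∩ circle(D,7.00): a=1.8545, h=5.7062
  candidates: C₊=(1.0512,4.9507) cross=33.718; C₋=(2.9532,-6.3021) cross=-33.718
  mode - wants cross < 0 → take C=(2.9532,-6.3021) (cross=-33.718)
ex = (C−B)/|BC| = (0.4633,-0.8862); ey = (0.8862,0.4633)
P = B + -2.85·ex + 0.76·ey = (-0.4731,1.8930)

-0.47 1.89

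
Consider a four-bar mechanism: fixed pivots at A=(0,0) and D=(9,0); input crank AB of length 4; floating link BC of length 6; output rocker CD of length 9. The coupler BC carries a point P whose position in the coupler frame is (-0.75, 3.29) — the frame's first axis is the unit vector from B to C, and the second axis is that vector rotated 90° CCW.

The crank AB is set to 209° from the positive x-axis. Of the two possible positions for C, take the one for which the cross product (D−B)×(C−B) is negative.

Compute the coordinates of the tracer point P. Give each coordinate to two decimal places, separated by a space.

-2.39 1.25

A=(0,0), D=(9.00,0)
B = A + 4.00·(cos209°, sin209°) = (-3.4985, -1.9392)
|BD| = 12.6480
circle(B,6.00) ∩ circle(D,9.00): a=4.5451, h=3.9169
  candidates: C₊=(0.3923,2.6282) cross=49.541; C₋=(1.5934,-5.1130) cross=-49.541
  mode - wants cross < 0 → take C=(1.5934,-5.1130) (cross=-49.541)
ex = (C−B)/|BC| = (0.8486,-0.5290); ey = (0.5290,0.8486)
P = B + -0.75·ex + 3.29·ey = (-2.3947,1.2495)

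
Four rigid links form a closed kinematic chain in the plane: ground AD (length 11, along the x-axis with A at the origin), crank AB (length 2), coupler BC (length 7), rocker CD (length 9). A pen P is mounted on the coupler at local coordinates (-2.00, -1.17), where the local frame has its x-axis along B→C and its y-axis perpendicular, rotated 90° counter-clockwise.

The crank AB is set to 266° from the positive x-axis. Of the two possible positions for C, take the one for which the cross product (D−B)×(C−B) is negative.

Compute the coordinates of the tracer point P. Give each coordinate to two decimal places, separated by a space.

-2.40 -1.51

A=(0,0), D=(11.00,0)
B = A + 2.00·(cos266°, sin266°) = (-0.1395, -1.9951)
|BD| = 11.3168
circle(B,7.00) ∩ circle(D,9.00): a=4.2446, h=5.5663
  candidates: C₊=(3.0572,4.2323) cross=62.993; C₋=(5.0199,-6.7259) cross=-62.993
  mode - wants cross < 0 → take C=(5.0199,-6.7259) (cross=-62.993)
ex = (C−B)/|BC| = (0.7371,-0.6758); ey = (0.6758,0.7371)
P = B + -2.00·ex + -1.17·ey = (-2.4043,-1.5058)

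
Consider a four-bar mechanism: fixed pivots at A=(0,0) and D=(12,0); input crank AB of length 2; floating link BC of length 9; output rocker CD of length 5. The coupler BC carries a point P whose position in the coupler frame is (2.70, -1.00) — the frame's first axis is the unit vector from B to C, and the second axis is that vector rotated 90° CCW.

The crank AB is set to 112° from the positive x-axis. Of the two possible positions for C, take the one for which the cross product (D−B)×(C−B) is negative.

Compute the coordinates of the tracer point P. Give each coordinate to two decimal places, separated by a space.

1.27 -0.20

A=(0,0), D=(12.00,0)
B = A + 2.00·(cos112°, sin112°) = (-0.7492, 1.8544)
|BD| = 12.8834
circle(B,9.00) ∩ circle(D,5.00): a=8.6150, h=2.6041
  candidates: C₊=(8.1509,3.1913) cross=33.549; C₋=(7.4013,-1.9626) cross=-33.549
  mode - wants cross < 0 → take C=(7.4013,-1.9626) (cross=-33.549)
ex = (C−B)/|BC| = (0.9056,-0.4241); ey = (0.4241,0.9056)
P = B + 2.70·ex + -1.00·ey = (1.2718,-0.1963)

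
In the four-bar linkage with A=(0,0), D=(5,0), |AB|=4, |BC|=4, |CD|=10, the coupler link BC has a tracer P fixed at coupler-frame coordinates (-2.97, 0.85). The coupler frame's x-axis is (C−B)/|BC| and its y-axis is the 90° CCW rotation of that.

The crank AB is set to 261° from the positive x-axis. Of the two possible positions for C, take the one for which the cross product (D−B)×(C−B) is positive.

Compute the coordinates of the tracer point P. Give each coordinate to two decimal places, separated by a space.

2.08 -5.45

A=(0,0), D=(5.00,0)
B = A + 4.00·(cos261°, sin261°) = (-0.6257, -3.9508)
|BD| = 6.8744
circle(B,4.00) ∩ circle(D,10.00): a=-2.6724, h=2.9763
  candidates: C₊=(-4.5232,-3.0510) cross=20.460; C₋=(-1.1023,-7.9223) cross=-20.460
  mode + wants cross > 0 → take C=(-4.5232,-3.0510) (cross=20.460)
ex = (C−B)/|BC| = (-0.9744,0.2250); ey = (-0.2250,-0.9744)
P = B + -2.97·ex + 0.85·ey = (2.0769,-5.4471)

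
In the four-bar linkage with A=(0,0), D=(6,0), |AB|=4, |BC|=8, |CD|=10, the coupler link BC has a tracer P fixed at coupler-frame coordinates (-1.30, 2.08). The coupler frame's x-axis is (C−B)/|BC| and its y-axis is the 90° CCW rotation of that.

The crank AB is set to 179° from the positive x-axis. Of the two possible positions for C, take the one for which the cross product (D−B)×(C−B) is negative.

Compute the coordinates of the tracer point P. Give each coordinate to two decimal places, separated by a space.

A=(0,0), D=(6.00,0)
B = A + 4.00·(cos179°, sin179°) = (-3.9994, 0.0698)
|BD| = 9.9996
circle(B,8.00) ∩ circle(D,10.00): a=3.1998, h=7.3322
  candidates: C₊=(-0.7485,7.3795) cross=73.320; C₋=(-0.8509,-7.2846) cross=-73.320
  mode - wants cross < 0 → take C=(-0.8509,-7.2846) (cross=-73.320)
ex = (C−B)/|BC| = (0.3936,-0.9193); ey = (0.9193,0.3936)
P = B + -1.30·ex + 2.08·ey = (-2.5989,2.0835)

-2.60 2.08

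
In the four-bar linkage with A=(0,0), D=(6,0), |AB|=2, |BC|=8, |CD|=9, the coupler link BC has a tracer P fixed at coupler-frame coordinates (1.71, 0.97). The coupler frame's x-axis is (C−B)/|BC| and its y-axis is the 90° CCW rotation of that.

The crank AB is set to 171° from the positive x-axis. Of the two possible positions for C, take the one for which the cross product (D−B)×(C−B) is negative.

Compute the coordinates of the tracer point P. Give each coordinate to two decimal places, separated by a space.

-0.50 -0.98

A=(0,0), D=(6.00,0)
B = A + 2.00·(cos171°, sin171°) = (-1.9754, 0.3129)
|BD| = 7.9815
circle(B,8.00) ∩ circle(D,9.00): a=2.9258, h=7.4458
  candidates: C₊=(1.2400,7.6382) cross=59.429; C₋=(0.6563,-7.2419) cross=-59.429
  mode - wants cross < 0 → take C=(0.6563,-7.2419) (cross=-59.429)
ex = (C−B)/|BC| = (0.3290,-0.9443); ey = (0.9443,0.3290)
P = B + 1.71·ex + 0.97·ey = (-0.4968,-0.9829)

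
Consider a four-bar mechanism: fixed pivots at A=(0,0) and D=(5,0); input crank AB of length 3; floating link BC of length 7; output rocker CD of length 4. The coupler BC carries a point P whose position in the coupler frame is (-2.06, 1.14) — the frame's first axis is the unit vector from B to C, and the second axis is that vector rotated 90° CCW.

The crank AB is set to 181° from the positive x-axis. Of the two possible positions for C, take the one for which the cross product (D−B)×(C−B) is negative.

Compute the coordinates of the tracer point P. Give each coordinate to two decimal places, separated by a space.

A=(0,0), D=(5.00,0)
B = A + 3.00·(cos181°, sin181°) = (-2.9995, -0.0524)
|BD| = 7.9997
circle(B,7.00) ∩ circle(D,4.00): a=6.0624, h=3.4996
  candidates: C₊=(3.0399,3.4868) cross=27.995; C₋=(3.0857,-3.5122) cross=-27.995
  mode - wants cross < 0 → take C=(3.0857,-3.5122) (cross=-27.995)
ex = (C−B)/|BC| = (0.8693,-0.4943); ey = (0.4943,0.8693)
P = B + -2.06·ex + 1.14·ey = (-4.2269,1.9568)

-4.23 1.96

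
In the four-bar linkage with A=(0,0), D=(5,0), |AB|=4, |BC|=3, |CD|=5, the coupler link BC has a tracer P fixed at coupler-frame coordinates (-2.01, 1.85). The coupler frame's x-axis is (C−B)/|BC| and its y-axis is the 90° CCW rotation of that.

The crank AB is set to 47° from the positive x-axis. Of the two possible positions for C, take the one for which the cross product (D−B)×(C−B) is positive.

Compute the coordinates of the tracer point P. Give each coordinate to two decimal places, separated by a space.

A=(0,0), D=(5.00,0)
B = A + 4.00·(cos47°, sin47°) = (2.7280, 2.9254)
|BD| = 3.7041
circle(B,3.00) ∩ circle(D,5.00): a=-0.3078, h=2.9842
  candidates: C₊=(4.8961,4.9989) cross=11.054; C₋=(0.1824,1.3380) cross=-11.054
  mode + wants cross > 0 → take C=(4.8961,4.9989) (cross=11.054)
ex = (C−B)/|BC| = (0.7227,0.6912); ey = (-0.6912,0.7227)
P = B + -2.01·ex + 1.85·ey = (-0.0033,2.8731)

-0.00 2.87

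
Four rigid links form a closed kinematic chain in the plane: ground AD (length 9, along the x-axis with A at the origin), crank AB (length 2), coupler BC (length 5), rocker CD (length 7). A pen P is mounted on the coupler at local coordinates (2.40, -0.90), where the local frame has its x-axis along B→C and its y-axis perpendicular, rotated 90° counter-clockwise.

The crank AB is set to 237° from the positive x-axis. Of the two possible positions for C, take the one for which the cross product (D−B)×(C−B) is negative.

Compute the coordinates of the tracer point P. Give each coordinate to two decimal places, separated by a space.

A=(0,0), D=(9.00,0)
B = A + 2.00·(cos237°, sin237°) = (-1.0893, -1.6773)
|BD| = 10.2278
circle(B,5.00) ∩ circle(D,7.00): a=3.9406, h=3.0776
  candidates: C₊=(2.2932,2.0049) cross=31.477; C₋=(3.3027,-4.0670) cross=-31.477
  mode - wants cross < 0 → take C=(3.3027,-4.0670) (cross=-31.477)
ex = (C−B)/|BC| = (0.8784,-0.4779); ey = (0.4779,0.8784)
P = B + 2.40·ex + -0.90·ey = (0.5887,-3.6149)

0.59 -3.61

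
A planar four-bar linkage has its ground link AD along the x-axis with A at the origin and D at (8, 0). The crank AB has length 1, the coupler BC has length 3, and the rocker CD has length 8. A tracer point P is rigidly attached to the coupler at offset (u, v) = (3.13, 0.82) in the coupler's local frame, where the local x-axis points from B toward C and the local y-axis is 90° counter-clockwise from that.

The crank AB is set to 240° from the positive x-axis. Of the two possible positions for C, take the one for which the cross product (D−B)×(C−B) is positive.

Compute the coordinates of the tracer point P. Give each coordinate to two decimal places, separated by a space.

A=(0,0), D=(8.00,0)
B = A + 1.00·(cos240°, sin240°) = (-0.5000, -0.8660)
|BD| = 8.5440
circle(B,3.00) ∩ circle(D,8.00): a=1.0534, h=2.8090
  candidates: C₊=(0.2632,2.0353) cross=24.000; C₋=(0.8327,-3.5538) cross=-24.000
  mode + wants cross > 0 → take C=(0.2632,2.0353) (cross=24.000)
ex = (C−B)/|BC| = (0.2544,0.9671); ey = (-0.9671,0.2544)
P = B + 3.13·ex + 0.82·ey = (-0.4967,2.3696)

-0.50 2.37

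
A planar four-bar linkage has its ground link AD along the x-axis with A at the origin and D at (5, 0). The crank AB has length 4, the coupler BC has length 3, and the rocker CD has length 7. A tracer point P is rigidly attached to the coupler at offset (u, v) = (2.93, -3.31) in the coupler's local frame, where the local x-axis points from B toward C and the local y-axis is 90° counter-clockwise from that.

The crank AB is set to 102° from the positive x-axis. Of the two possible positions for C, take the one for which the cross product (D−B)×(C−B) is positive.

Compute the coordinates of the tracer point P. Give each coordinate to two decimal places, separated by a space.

3.57 3.52

A=(0,0), D=(5.00,0)
B = A + 4.00·(cos102°, sin102°) = (-0.8316, 3.9126)
|BD| = 7.0226
circle(B,3.00) ∩ circle(D,7.00): a=0.6633, h=2.9257
  candidates: C₊=(1.3493,5.9726) cross=20.546; C₋=(-1.9109,1.1134) cross=-20.546
  mode + wants cross > 0 → take C=(1.3493,5.9726) (cross=20.546)
ex = (C−B)/|BC| = (0.7270,0.6867); ey = (-0.6867,0.7270)
P = B + 2.93·ex + -3.31·ey = (3.5713,3.5183)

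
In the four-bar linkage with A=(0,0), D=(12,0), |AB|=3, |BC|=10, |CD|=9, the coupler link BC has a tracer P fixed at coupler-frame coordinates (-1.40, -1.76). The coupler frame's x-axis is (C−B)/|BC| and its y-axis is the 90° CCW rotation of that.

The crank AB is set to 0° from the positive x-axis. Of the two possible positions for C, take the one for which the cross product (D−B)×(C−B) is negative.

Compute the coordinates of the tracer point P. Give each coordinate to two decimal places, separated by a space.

0.76 0.19

A=(0,0), D=(12.00,0)
B = A + 3.00·(cos0°, sin0°) = (3.0000, 0.0000)
|BD| = 9.0000
circle(B,10.00) ∩ circle(D,9.00): a=5.5556, h=8.3148
  candidates: C₊=(8.5556,8.3148) cross=74.833; C₋=(8.5556,-8.3148) cross=-74.833
  mode - wants cross < 0 → take C=(8.5556,-8.3148) (cross=-74.833)
ex = (C−B)/|BC| = (0.5556,-0.8315); ey = (0.8315,0.5556)
P = B + -1.40·ex + -1.76·ey = (0.7588,0.1863)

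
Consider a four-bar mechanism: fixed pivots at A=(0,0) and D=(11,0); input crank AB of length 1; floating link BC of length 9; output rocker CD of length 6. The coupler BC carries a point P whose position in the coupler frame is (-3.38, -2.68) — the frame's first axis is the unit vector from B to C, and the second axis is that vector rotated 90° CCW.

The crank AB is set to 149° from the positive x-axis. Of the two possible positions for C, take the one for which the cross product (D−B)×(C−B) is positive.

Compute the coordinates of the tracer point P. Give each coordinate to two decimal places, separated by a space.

A=(0,0), D=(11.00,0)
B = A + 1.00·(cos149°, sin149°) = (-0.8572, 0.5150)
|BD| = 11.8683
circle(B,9.00) ∩ circle(D,6.00): a=7.8300, h=4.4375
  candidates: C₊=(7.1580,4.6086) cross=52.666; C₋=(6.7729,-4.2581) cross=-52.666
  mode + wants cross > 0 → take C=(7.1580,4.6086) (cross=52.666)
ex = (C−B)/|BC| = (0.8906,0.4548); ey = (-0.4548,0.8906)
P = B + -3.38·ex + -2.68·ey = (-2.6483,-3.4091)

-2.65 -3.41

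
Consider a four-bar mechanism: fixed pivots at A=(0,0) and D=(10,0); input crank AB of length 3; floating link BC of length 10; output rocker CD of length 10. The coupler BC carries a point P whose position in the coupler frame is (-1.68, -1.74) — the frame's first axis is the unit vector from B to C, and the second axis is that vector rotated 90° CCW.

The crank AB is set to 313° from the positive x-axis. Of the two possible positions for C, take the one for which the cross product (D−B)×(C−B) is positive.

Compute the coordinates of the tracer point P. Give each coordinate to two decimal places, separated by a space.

3.50 -4.12

A=(0,0), D=(10.00,0)
B = A + 3.00·(cos313°, sin313°) = (2.0460, -2.1941)
|BD| = 8.2511
circle(B,10.00) ∩ circle(D,10.00): a=4.1255, h=9.1093
  candidates: C₊=(3.6007,7.6843) cross=75.162; C₋=(8.4453,-9.8784) cross=-75.162
  mode + wants cross > 0 → take C=(3.6007,7.6843) (cross=75.162)
ex = (C−B)/|BC| = (0.1555,0.9878); ey = (-0.9878,0.1555)
P = B + -1.68·ex + -1.74·ey = (3.5036,-4.1242)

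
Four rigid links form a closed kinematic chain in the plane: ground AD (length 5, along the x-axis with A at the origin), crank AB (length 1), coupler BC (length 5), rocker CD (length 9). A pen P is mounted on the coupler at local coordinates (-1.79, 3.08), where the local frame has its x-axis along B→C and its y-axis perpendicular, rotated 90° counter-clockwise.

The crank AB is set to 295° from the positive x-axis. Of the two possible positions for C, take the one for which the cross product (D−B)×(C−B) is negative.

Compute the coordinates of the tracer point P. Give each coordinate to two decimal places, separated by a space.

A=(0,0), D=(5.00,0)
B = A + 1.00·(cos295°, sin295°) = (0.4226, -0.9063)
|BD| = 4.6662
circle(B,5.00) ∩ circle(D,9.00): a=-3.6674, h=3.3985
  candidates: C₊=(-3.8351,1.7152) cross=15.858; C₋=(-2.5149,-4.9524) cross=-15.858
  mode - wants cross < 0 → take C=(-2.5149,-4.9524) (cross=-15.858)
ex = (C−B)/|BC| = (-0.5875,-0.8092); ey = (0.8092,-0.5875)
P = B + -1.79·ex + 3.08·ey = (3.9667,-1.2673)

3.97 -1.27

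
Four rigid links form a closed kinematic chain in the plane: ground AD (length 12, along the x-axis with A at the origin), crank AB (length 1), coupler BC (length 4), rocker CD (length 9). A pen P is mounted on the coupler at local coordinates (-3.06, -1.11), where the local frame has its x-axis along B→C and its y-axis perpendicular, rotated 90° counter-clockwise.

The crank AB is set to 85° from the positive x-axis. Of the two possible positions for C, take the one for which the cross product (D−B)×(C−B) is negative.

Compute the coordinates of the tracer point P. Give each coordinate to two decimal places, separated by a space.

-2.97 2.13

A=(0,0), D=(12.00,0)
B = A + 1.00·(cos85°, sin85°) = (0.0872, 0.9962)
|BD| = 11.9544
circle(B,4.00) ∩ circle(D,9.00): a=3.2586, h=2.3199
  candidates: C₊=(3.5277,3.0365) cross=27.733; C₋=(3.1411,-1.5872) cross=-27.733
  mode - wants cross < 0 → take C=(3.1411,-1.5872) (cross=-27.733)
ex = (C−B)/|BC| = (0.7635,-0.6458); ey = (0.6458,0.7635)
P = B + -3.06·ex + -1.11·ey = (-2.9660,2.1250)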